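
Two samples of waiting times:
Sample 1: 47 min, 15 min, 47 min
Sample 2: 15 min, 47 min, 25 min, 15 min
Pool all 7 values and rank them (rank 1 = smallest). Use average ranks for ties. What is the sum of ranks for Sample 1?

14

Sorted (ascending): 15, 15, 15, 25, 47, 47, 47
The 3 values of 15 occupy positions 1–3 → average rank 2.
The 3 values of 47 occupy positions 5–7 → average rank 6.
Sample 1 values → pooled ranks: 47→6, 15→2, 47→6
Rank sum = 6 + 2 + 6 = 14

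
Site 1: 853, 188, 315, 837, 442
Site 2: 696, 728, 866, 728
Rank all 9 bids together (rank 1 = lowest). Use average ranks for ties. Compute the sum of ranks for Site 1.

21

Sorted (ascending): 188, 315, 442, 696, 728, 728, 837, 853, 866
The 2 values of 728 occupy positions 5–6 → average rank (5+6)/2 = 5.5.
Site 1 values → pooled ranks: 853→8, 188→1, 315→2, 837→7, 442→3
Rank sum = 8 + 1 + 2 + 7 + 3 = 21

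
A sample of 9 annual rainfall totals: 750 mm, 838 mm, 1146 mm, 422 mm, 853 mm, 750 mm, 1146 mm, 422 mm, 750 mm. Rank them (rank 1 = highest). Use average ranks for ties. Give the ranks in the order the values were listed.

6, 4, 1.5, 8.5, 3, 6, 1.5, 8.5, 6

Sorted (descending): 1146, 1146, 853, 838, 750, 750, 750, 422, 422
The 2 values of 1146 occupy positions 1–2 → average rank (1+2)/2 = 1.5.
The 3 values of 750 occupy positions 5–7 → average rank 6.
The 2 values of 422 occupy positions 8–9 → average rank (8+9)/2 = 8.5.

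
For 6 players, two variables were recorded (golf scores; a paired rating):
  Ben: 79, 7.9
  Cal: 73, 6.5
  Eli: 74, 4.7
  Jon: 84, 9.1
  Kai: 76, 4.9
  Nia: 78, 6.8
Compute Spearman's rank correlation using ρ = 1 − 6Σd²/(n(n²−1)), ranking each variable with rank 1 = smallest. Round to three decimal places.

Ranks of variable 1: 5, 1, 2, 6, 3, 4
Ranks of variable 2: 5, 3, 1, 6, 2, 4
d = r₁ − r₂: 0, -2, 1, 0, 1, 0
d²: 0, 4, 1, 0, 1, 0; Σd² = 6
ρ = 1 − 6·6/(6·35) = 1 − 36/210 = 0.829

0.829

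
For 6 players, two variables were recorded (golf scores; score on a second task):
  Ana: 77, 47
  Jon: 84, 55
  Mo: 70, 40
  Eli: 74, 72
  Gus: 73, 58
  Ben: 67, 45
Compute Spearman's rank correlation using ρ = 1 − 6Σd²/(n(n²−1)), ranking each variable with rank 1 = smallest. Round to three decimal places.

Ranks of variable 1: 5, 6, 2, 4, 3, 1
Ranks of variable 2: 3, 4, 1, 6, 5, 2
d = r₁ − r₂: 2, 2, 1, -2, -2, -1
d²: 4, 4, 1, 4, 4, 1; Σd² = 18
ρ = 1 − 6·18/(6·35) = 1 − 108/210 = 0.486

0.486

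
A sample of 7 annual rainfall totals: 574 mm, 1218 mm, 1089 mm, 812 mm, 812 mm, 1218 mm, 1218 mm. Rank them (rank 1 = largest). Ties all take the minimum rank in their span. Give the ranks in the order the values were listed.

Sorted (descending): 1218, 1218, 1218, 1089, 812, 812, 574
The 3 values of 1218 occupy positions 1–3 → each gets rank 1.
The 2 values of 812 occupy positions 5–6 → each gets rank 5.

7, 1, 4, 5, 5, 1, 1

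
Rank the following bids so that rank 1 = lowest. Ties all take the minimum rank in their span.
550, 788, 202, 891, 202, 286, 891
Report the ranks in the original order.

4, 5, 1, 6, 1, 3, 6

Sorted (ascending): 202, 202, 286, 550, 788, 891, 891
The 2 values of 202 occupy positions 1–2 → each gets rank 1.
The 2 values of 891 occupy positions 6–7 → each gets rank 6.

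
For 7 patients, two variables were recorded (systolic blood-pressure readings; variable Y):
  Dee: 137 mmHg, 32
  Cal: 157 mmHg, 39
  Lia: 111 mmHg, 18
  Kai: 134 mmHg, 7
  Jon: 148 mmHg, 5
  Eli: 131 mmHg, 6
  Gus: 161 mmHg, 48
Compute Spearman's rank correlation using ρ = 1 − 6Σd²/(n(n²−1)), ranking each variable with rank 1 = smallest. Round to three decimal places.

Ranks of variable 1: 4, 6, 1, 3, 5, 2, 7
Ranks of variable 2: 5, 6, 4, 3, 1, 2, 7
d = r₁ − r₂: -1, 0, -3, 0, 4, 0, 0
d²: 1, 0, 9, 0, 16, 0, 0; Σd² = 26
ρ = 1 − 6·26/(7·48) = 1 − 156/336 = 0.536

0.536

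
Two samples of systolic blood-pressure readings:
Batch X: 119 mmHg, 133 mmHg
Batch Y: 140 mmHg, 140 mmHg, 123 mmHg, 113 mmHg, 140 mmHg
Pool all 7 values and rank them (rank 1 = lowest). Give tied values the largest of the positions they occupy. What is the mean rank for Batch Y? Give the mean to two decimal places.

Sorted (ascending): 113, 119, 123, 133, 140, 140, 140
The 3 values of 140 occupy positions 5–7 → each gets rank 7.
Batch Y values → pooled ranks: 140→7, 140→7, 123→3, 113→1, 140→7
Mean rank = (7 + 7 + 3 + 1 + 7) / 5 = 5.00

5.00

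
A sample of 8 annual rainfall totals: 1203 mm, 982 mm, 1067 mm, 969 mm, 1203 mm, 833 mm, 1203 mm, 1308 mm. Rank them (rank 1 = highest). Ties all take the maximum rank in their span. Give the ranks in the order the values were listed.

Sorted (descending): 1308, 1203, 1203, 1203, 1067, 982, 969, 833
The 3 values of 1203 occupy positions 2–4 → each gets rank 4.

4, 6, 5, 7, 4, 8, 4, 1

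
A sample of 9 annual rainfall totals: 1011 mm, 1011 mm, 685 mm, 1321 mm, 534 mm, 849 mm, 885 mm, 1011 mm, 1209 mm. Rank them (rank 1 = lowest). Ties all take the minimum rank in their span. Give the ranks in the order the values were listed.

Sorted (ascending): 534, 685, 849, 885, 1011, 1011, 1011, 1209, 1321
The 3 values of 1011 occupy positions 5–7 → each gets rank 5.

5, 5, 2, 9, 1, 3, 4, 5, 8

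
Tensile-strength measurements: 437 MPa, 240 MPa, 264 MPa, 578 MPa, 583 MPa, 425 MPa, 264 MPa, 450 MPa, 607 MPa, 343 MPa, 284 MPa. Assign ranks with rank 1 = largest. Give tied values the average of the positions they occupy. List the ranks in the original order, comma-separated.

5, 11, 9.5, 3, 2, 6, 9.5, 4, 1, 7, 8

Sorted (descending): 607, 583, 578, 450, 437, 425, 343, 284, 264, 264, 240
The 2 values of 264 occupy positions 9–10 → average rank (9+10)/2 = 9.5.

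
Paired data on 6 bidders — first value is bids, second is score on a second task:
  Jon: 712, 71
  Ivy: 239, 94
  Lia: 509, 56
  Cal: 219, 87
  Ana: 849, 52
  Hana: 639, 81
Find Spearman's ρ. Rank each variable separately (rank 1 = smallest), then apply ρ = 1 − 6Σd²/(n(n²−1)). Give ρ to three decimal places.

Ranks of variable 1: 5, 2, 3, 1, 6, 4
Ranks of variable 2: 3, 6, 2, 5, 1, 4
d = r₁ − r₂: 2, -4, 1, -4, 5, 0
d²: 4, 16, 1, 16, 25, 0; Σd² = 62
ρ = 1 − 6·62/(6·35) = 1 − 372/210 = -0.771

-0.771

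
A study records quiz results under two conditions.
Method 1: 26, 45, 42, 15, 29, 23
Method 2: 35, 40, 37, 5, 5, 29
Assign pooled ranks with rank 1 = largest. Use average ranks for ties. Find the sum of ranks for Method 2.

41.5

Sorted (descending): 45, 42, 40, 37, 35, 29, 29, 26, 23, 15, 5, 5
The 2 values of 29 occupy positions 6–7 → average rank (6+7)/2 = 6.5.
The 2 values of 5 occupy positions 11–12 → average rank (11+12)/2 = 11.5.
Method 2 values → pooled ranks: 35→5, 40→3, 37→4, 5→11.5, 5→11.5, 29→6.5
Rank sum = 5 + 3 + 4 + 11.5 + 11.5 + 6.5 = 41.5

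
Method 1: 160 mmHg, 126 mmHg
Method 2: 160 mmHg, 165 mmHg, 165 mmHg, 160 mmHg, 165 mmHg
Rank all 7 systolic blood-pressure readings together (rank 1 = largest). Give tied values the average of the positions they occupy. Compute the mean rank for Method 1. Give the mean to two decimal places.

Sorted (descending): 165, 165, 165, 160, 160, 160, 126
The 3 values of 165 occupy positions 1–3 → average rank 2.
The 3 values of 160 occupy positions 4–6 → average rank 5.
Method 1 values → pooled ranks: 160→5, 126→7
Mean rank = (5 + 7) / 2 = 6.00

6.00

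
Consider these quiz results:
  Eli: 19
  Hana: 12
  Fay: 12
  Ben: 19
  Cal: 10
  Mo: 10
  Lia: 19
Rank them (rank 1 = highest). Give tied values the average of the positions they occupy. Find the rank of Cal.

Sorted (descending): 19, 19, 19, 12, 12, 10, 10
The 3 values of 19 occupy positions 1–3 → average rank 2.
The 2 values of 12 occupy positions 4–5 → average rank (4+5)/2 = 4.5.
The 2 values of 10 occupy positions 6–7 → average rank (6+7)/2 = 6.5.
Cal has value 10 → rank 6.5.

6.5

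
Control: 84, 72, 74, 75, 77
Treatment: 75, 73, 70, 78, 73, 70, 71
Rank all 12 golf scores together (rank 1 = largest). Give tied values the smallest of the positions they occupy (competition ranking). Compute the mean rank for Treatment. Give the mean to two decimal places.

7.43

Sorted (descending): 84, 78, 77, 75, 75, 74, 73, 73, 72, 71, 70, 70
The 2 values of 75 occupy positions 4–5 → each gets rank 4.
The 2 values of 73 occupy positions 7–8 → each gets rank 7.
The 2 values of 70 occupy positions 11–12 → each gets rank 11.
Treatment values → pooled ranks: 75→4, 73→7, 70→11, 78→2, 73→7, 70→11, 71→10
Mean rank = (4 + 7 + 11 + 2 + 7 + 11 + 10) / 7 = 7.43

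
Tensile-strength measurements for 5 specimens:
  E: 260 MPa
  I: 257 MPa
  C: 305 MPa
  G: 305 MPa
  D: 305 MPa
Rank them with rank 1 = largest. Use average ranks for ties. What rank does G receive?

2

Sorted (descending): 305, 305, 305, 260, 257
The 3 values of 305 occupy positions 1–3 → average rank 2.
G has value 305 MPa → rank 2.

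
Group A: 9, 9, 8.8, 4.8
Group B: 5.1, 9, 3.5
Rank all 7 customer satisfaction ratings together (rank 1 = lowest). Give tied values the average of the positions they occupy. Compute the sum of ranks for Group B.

Sorted (ascending): 3.5, 4.8, 5.1, 8.8, 9, 9, 9
The 3 values of 9 occupy positions 5–7 → average rank 6.
Group B values → pooled ranks: 5.1→3, 9→6, 3.5→1
Rank sum = 3 + 6 + 1 = 10

10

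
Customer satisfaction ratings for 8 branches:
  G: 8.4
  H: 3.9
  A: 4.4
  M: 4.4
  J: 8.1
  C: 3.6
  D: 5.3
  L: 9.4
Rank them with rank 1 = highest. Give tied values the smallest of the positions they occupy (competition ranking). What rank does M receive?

5

Sorted (descending): 9.4, 8.4, 8.1, 5.3, 4.4, 4.4, 3.9, 3.6
The 2 values of 4.4 occupy positions 5–6 → each gets rank 5.
M has value 4.4 → rank 5.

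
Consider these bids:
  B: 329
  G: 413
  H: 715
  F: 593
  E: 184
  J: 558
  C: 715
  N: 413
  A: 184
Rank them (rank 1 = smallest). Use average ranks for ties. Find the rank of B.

3

Sorted (ascending): 184, 184, 329, 413, 413, 558, 593, 715, 715
The 2 values of 184 occupy positions 1–2 → average rank (1+2)/2 = 1.5.
The 2 values of 413 occupy positions 4–5 → average rank (4+5)/2 = 4.5.
The 2 values of 715 occupy positions 8–9 → average rank (8+9)/2 = 8.5.
B has value 329 → rank 3.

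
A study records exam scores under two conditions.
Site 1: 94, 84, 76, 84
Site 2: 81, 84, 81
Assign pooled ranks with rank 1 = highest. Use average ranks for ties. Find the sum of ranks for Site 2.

Sorted (descending): 94, 84, 84, 84, 81, 81, 76
The 3 values of 84 occupy positions 2–4 → average rank 3.
The 2 values of 81 occupy positions 5–6 → average rank (5+6)/2 = 5.5.
Site 2 values → pooled ranks: 81→5.5, 84→3, 81→5.5
Rank sum = 5.5 + 3 + 5.5 = 14

14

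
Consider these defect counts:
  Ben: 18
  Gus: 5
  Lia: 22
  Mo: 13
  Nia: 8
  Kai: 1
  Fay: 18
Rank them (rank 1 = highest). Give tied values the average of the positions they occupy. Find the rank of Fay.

2.5

Sorted (descending): 22, 18, 18, 13, 8, 5, 1
The 2 values of 18 occupy positions 2–3 → average rank (2+3)/2 = 2.5.
Fay has value 18 → rank 2.5.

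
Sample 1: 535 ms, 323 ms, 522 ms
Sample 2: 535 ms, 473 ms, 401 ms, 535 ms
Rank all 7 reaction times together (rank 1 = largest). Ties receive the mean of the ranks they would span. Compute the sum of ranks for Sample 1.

13

Sorted (descending): 535, 535, 535, 522, 473, 401, 323
The 3 values of 535 occupy positions 1–3 → average rank 2.
Sample 1 values → pooled ranks: 535→2, 323→7, 522→4
Rank sum = 2 + 7 + 4 = 13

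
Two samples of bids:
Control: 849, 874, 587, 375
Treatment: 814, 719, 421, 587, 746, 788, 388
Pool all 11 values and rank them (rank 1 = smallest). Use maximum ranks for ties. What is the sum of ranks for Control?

27

Sorted (ascending): 375, 388, 421, 587, 587, 719, 746, 788, 814, 849, 874
The 2 values of 587 occupy positions 4–5 → each gets rank 5.
Control values → pooled ranks: 849→10, 874→11, 587→5, 375→1
Rank sum = 10 + 11 + 5 + 1 = 27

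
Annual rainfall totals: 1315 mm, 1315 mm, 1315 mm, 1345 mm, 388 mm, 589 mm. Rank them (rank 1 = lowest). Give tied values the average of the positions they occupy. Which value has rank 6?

Sorted (ascending): 388, 589, 1315, 1315, 1315, 1345
The 3 values of 1315 occupy positions 3–5 → average rank 4.
Rank 6 → value 1345.

1345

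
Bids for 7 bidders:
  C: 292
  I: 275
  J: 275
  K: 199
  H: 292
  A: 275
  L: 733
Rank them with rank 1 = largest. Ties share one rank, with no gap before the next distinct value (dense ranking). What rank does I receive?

Sorted (descending): 733, 292, 292, 275, 275, 275, 199
The 2 values of 292 share dense rank 2.
The 3 values of 275 share dense rank 3.
Remaining distinct values take the next consecutive integers.
I has value 275 → rank 3.

3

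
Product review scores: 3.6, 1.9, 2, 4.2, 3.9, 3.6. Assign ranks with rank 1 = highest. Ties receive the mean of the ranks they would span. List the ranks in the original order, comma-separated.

3.5, 6, 5, 1, 2, 3.5

Sorted (descending): 4.2, 3.9, 3.6, 3.6, 2, 1.9
The 2 values of 3.6 occupy positions 3–4 → average rank (3+4)/2 = 3.5.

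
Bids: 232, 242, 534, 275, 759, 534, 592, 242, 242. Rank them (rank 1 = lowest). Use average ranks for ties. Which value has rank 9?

Sorted (ascending): 232, 242, 242, 242, 275, 534, 534, 592, 759
The 3 values of 242 occupy positions 2–4 → average rank 3.
The 2 values of 534 occupy positions 6–7 → average rank (6+7)/2 = 6.5.
Rank 9 → value 759.

759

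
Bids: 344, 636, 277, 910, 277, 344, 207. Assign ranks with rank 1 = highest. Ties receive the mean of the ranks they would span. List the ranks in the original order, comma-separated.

Sorted (descending): 910, 636, 344, 344, 277, 277, 207
The 2 values of 344 occupy positions 3–4 → average rank (3+4)/2 = 3.5.
The 2 values of 277 occupy positions 5–6 → average rank (5+6)/2 = 5.5.

3.5, 2, 5.5, 1, 5.5, 3.5, 7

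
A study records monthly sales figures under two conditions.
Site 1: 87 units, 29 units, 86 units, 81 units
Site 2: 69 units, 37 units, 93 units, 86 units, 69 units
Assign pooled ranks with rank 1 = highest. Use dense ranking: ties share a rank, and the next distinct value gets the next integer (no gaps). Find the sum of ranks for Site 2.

20

Sorted (descending): 93, 87, 86, 86, 81, 69, 69, 37, 29
The 2 values of 86 share dense rank 3.
The 2 values of 69 share dense rank 5.
Remaining distinct values take the next consecutive integers.
Site 2 values → pooled ranks: 69→5, 37→6, 93→1, 86→3, 69→5
Rank sum = 5 + 6 + 1 + 3 + 5 = 20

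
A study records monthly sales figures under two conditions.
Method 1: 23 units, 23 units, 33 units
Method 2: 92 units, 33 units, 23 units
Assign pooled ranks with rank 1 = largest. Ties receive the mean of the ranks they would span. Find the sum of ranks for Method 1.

Sorted (descending): 92, 33, 33, 23, 23, 23
The 2 values of 33 occupy positions 2–3 → average rank (2+3)/2 = 2.5.
The 3 values of 23 occupy positions 4–6 → average rank 5.
Method 1 values → pooled ranks: 23→5, 23→5, 33→2.5
Rank sum = 5 + 5 + 2.5 = 12.5

12.5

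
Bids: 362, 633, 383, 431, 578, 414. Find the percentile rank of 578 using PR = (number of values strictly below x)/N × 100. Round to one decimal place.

N = 6.
Strictly below 578: 4. Equal to 578: 1.
PR = 4/6 × 100 = 66.7

66.7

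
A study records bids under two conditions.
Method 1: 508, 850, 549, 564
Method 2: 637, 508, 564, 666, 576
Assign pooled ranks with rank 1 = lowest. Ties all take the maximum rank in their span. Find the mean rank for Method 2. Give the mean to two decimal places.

5.60

Sorted (ascending): 508, 508, 549, 564, 564, 576, 637, 666, 850
The 2 values of 508 occupy positions 1–2 → each gets rank 2.
The 2 values of 564 occupy positions 4–5 → each gets rank 5.
Method 2 values → pooled ranks: 637→7, 508→2, 564→5, 666→8, 576→6
Mean rank = (7 + 2 + 5 + 8 + 6) / 5 = 5.60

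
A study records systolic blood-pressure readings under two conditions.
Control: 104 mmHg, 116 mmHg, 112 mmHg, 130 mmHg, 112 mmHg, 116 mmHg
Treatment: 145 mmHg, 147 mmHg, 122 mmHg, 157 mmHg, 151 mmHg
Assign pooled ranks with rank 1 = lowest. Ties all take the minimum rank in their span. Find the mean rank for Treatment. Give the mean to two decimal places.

8.80

Sorted (ascending): 104, 112, 112, 116, 116, 122, 130, 145, 147, 151, 157
The 2 values of 112 occupy positions 2–3 → each gets rank 2.
The 2 values of 116 occupy positions 4–5 → each gets rank 4.
Treatment values → pooled ranks: 145→8, 147→9, 122→6, 157→11, 151→10
Mean rank = (8 + 9 + 6 + 11 + 10) / 5 = 8.80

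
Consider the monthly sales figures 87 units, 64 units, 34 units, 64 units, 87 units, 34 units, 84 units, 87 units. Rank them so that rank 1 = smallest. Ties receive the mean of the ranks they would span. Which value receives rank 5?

Sorted (ascending): 34, 34, 64, 64, 84, 87, 87, 87
The 2 values of 34 occupy positions 1–2 → average rank (1+2)/2 = 1.5.
The 2 values of 64 occupy positions 3–4 → average rank (3+4)/2 = 3.5.
The 3 values of 87 occupy positions 6–8 → average rank 7.
Rank 5 → value 84.

84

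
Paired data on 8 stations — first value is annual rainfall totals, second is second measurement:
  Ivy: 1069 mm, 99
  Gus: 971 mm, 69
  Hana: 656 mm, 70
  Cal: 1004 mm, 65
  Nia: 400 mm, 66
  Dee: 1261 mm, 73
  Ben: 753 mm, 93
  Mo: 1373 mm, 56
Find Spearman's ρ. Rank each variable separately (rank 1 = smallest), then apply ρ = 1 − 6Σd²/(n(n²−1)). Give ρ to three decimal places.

-0.095

Ranks of variable 1: 6, 4, 2, 5, 1, 7, 3, 8
Ranks of variable 2: 8, 4, 5, 2, 3, 6, 7, 1
d = r₁ − r₂: -2, 0, -3, 3, -2, 1, -4, 7
d²: 4, 0, 9, 9, 4, 1, 16, 49; Σd² = 92
ρ = 1 − 6·92/(8·63) = 1 − 552/504 = -0.095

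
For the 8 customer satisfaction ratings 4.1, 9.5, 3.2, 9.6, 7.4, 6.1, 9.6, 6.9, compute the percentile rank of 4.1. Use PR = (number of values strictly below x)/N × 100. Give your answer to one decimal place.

12.5

N = 8.
Strictly below 4.1: 1. Equal to 4.1: 1.
PR = 1/8 × 100 = 12.5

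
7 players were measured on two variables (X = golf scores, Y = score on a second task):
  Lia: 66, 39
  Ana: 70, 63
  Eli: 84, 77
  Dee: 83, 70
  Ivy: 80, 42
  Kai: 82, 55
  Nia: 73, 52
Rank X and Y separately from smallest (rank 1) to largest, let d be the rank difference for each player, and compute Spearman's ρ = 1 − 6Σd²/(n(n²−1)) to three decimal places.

0.750

Ranks of variable 1: 1, 2, 7, 6, 4, 5, 3
Ranks of variable 2: 1, 5, 7, 6, 2, 4, 3
d = r₁ − r₂: 0, -3, 0, 0, 2, 1, 0
d²: 0, 9, 0, 0, 4, 1, 0; Σd² = 14
ρ = 1 − 6·14/(7·48) = 1 − 84/336 = 0.750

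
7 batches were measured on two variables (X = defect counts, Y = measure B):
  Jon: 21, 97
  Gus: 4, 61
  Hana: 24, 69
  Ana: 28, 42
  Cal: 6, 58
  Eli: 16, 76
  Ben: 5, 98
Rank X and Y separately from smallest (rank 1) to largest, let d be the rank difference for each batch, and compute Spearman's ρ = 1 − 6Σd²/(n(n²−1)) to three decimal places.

-0.286

Ranks of variable 1: 5, 1, 6, 7, 3, 4, 2
Ranks of variable 2: 6, 3, 4, 1, 2, 5, 7
d = r₁ − r₂: -1, -2, 2, 6, 1, -1, -5
d²: 1, 4, 4, 36, 1, 1, 25; Σd² = 72
ρ = 1 − 6·72/(7·48) = 1 − 432/336 = -0.286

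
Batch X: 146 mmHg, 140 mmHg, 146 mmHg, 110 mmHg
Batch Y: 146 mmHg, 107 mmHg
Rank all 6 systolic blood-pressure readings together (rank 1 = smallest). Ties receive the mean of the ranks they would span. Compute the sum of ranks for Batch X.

15

Sorted (ascending): 107, 110, 140, 146, 146, 146
The 3 values of 146 occupy positions 4–6 → average rank 5.
Batch X values → pooled ranks: 146→5, 140→3, 146→5, 110→2
Rank sum = 5 + 3 + 5 + 2 = 15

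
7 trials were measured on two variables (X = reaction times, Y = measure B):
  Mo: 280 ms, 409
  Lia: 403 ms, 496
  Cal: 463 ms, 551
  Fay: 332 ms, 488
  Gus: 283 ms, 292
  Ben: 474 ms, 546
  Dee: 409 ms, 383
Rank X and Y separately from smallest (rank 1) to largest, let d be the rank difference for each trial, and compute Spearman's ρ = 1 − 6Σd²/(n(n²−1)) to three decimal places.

Ranks of variable 1: 1, 4, 6, 3, 2, 7, 5
Ranks of variable 2: 3, 5, 7, 4, 1, 6, 2
d = r₁ − r₂: -2, -1, -1, -1, 1, 1, 3
d²: 4, 1, 1, 1, 1, 1, 9; Σd² = 18
ρ = 1 − 6·18/(7·48) = 1 − 108/336 = 0.679

0.679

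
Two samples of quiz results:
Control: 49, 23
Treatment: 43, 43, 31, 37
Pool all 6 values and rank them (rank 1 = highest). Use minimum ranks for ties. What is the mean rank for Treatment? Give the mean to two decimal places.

Sorted (descending): 49, 43, 43, 37, 31, 23
The 2 values of 43 occupy positions 2–3 → each gets rank 2.
Treatment values → pooled ranks: 43→2, 43→2, 31→5, 37→4
Mean rank = (2 + 2 + 5 + 4) / 4 = 3.25

3.25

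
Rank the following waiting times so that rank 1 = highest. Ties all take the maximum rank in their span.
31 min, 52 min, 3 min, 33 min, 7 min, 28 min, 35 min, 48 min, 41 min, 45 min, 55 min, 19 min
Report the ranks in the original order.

8, 2, 12, 7, 11, 9, 6, 3, 5, 4, 1, 10

Sorted (descending): 55, 52, 48, 45, 41, 35, 33, 31, 28, 19, 7, 3
No ties — each value takes its position as its rank.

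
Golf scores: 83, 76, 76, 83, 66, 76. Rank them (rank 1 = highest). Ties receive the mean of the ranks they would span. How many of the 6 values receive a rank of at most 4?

5

Sorted (descending): 83, 83, 76, 76, 76, 66
The 2 values of 83 occupy positions 1–2 → average rank (1+2)/2 = 1.5.
The 3 values of 76 occupy positions 3–5 → average rank 4.
Ranks ≤ 4: {1.5, 1.5, 4, 4, 4} → 5 values.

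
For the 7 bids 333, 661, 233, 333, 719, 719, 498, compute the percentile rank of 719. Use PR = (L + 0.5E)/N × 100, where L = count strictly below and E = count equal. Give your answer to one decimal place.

N = 7.
Strictly below 719: 5. Equal to 719: 2.
PR = (5 + 0.5·2)/7 × 100 = 85.7

85.7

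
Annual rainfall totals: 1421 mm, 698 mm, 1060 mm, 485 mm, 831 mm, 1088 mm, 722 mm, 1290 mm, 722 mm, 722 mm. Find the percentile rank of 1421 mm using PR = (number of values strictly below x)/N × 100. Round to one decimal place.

90.0

N = 10.
Strictly below 1421: 9. Equal to 1421: 1.
PR = 9/10 × 100 = 90.0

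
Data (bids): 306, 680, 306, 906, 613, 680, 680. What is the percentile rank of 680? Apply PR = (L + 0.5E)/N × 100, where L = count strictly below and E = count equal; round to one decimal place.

64.3

N = 7.
Strictly below 680: 3. Equal to 680: 3.
PR = (3 + 0.5·3)/7 × 100 = 64.3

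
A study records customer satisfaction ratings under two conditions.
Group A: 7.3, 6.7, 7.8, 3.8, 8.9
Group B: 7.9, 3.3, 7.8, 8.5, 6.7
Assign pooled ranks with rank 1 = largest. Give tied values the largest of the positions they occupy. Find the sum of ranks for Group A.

29

Sorted (descending): 8.9, 8.5, 7.9, 7.8, 7.8, 7.3, 6.7, 6.7, 3.8, 3.3
The 2 values of 7.8 occupy positions 4–5 → each gets rank 5.
The 2 values of 6.7 occupy positions 7–8 → each gets rank 8.
Group A values → pooled ranks: 7.3→6, 6.7→8, 7.8→5, 3.8→9, 8.9→1
Rank sum = 6 + 8 + 5 + 9 + 1 = 29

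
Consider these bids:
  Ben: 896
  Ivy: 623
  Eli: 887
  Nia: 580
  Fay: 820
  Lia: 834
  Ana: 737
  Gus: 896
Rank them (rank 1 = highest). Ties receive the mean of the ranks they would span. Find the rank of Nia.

Sorted (descending): 896, 896, 887, 834, 820, 737, 623, 580
The 2 values of 896 occupy positions 1–2 → average rank (1+2)/2 = 1.5.
Nia has value 580 → rank 8.

8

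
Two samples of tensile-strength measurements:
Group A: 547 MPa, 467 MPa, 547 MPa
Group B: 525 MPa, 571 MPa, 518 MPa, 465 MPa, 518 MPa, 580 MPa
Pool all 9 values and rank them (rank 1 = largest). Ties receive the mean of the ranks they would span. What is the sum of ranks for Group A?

15

Sorted (descending): 580, 571, 547, 547, 525, 518, 518, 467, 465
The 2 values of 547 occupy positions 3–4 → average rank (3+4)/2 = 3.5.
The 2 values of 518 occupy positions 6–7 → average rank (6+7)/2 = 6.5.
Group A values → pooled ranks: 547→3.5, 467→8, 547→3.5
Rank sum = 3.5 + 8 + 3.5 = 15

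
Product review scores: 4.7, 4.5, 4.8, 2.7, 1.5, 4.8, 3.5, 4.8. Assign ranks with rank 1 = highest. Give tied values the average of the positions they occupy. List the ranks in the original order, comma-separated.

4, 5, 2, 7, 8, 2, 6, 2

Sorted (descending): 4.8, 4.8, 4.8, 4.7, 4.5, 3.5, 2.7, 1.5
The 3 values of 4.8 occupy positions 1–3 → average rank 2.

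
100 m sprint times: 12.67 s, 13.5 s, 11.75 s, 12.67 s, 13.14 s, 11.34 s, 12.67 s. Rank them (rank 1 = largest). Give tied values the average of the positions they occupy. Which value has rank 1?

Sorted (descending): 13.5, 13.14, 12.67, 12.67, 12.67, 11.75, 11.34
The 3 values of 12.67 occupy positions 3–5 → average rank 4.
Rank 1 → value 13.5.

13.5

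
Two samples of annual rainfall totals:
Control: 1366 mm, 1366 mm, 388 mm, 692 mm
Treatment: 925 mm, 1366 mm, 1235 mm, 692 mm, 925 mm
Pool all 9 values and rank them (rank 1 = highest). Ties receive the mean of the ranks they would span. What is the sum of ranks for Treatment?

24.5

Sorted (descending): 1366, 1366, 1366, 1235, 925, 925, 692, 692, 388
The 3 values of 1366 occupy positions 1–3 → average rank 2.
The 2 values of 925 occupy positions 5–6 → average rank (5+6)/2 = 5.5.
The 2 values of 692 occupy positions 7–8 → average rank (7+8)/2 = 7.5.
Treatment values → pooled ranks: 925→5.5, 1366→2, 1235→4, 692→7.5, 925→5.5
Rank sum = 5.5 + 2 + 4 + 7.5 + 5.5 = 24.5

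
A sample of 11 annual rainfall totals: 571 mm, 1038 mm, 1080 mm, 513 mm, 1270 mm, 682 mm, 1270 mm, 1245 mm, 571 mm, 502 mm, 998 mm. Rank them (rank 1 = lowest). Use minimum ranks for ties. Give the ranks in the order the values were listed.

3, 7, 8, 2, 10, 5, 10, 9, 3, 1, 6

Sorted (ascending): 502, 513, 571, 571, 682, 998, 1038, 1080, 1245, 1270, 1270
The 2 values of 571 occupy positions 3–4 → each gets rank 3.
The 2 values of 1270 occupy positions 10–11 → each gets rank 10.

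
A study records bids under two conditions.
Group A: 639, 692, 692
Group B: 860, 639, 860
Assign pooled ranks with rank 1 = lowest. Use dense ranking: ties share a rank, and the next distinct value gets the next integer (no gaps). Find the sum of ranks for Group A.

Sorted (ascending): 639, 639, 692, 692, 860, 860
The 2 values of 639 share dense rank 1.
The 2 values of 692 share dense rank 2.
The 2 values of 860 share dense rank 3.
Group A values → pooled ranks: 639→1, 692→2, 692→2
Rank sum = 1 + 2 + 2 = 5

5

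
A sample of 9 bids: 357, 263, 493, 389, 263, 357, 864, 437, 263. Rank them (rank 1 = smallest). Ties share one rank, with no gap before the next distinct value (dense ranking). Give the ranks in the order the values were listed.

2, 1, 5, 3, 1, 2, 6, 4, 1

Sorted (ascending): 263, 263, 263, 357, 357, 389, 437, 493, 864
The 3 values of 263 share dense rank 1.
The 2 values of 357 share dense rank 2.
Remaining distinct values take the next consecutive integers.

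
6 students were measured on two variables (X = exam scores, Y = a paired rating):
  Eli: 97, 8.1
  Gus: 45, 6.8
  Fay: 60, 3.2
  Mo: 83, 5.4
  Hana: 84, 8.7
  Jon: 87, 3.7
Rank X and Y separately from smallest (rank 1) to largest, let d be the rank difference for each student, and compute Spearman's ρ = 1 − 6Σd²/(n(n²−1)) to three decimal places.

0.314

Ranks of variable 1: 6, 1, 2, 3, 4, 5
Ranks of variable 2: 5, 4, 1, 3, 6, 2
d = r₁ − r₂: 1, -3, 1, 0, -2, 3
d²: 1, 9, 1, 0, 4, 9; Σd² = 24
ρ = 1 − 6·24/(6·35) = 1 − 144/210 = 0.314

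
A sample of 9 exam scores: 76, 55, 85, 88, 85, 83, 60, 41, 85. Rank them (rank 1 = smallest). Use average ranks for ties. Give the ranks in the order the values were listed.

4, 2, 7, 9, 7, 5, 3, 1, 7

Sorted (ascending): 41, 55, 60, 76, 83, 85, 85, 85, 88
The 3 values of 85 occupy positions 6–8 → average rank 7.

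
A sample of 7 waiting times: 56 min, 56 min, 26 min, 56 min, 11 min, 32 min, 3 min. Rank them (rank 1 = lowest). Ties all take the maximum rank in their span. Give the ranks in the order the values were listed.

Sorted (ascending): 3, 11, 26, 32, 56, 56, 56
The 3 values of 56 occupy positions 5–7 → each gets rank 7.

7, 7, 3, 7, 2, 4, 1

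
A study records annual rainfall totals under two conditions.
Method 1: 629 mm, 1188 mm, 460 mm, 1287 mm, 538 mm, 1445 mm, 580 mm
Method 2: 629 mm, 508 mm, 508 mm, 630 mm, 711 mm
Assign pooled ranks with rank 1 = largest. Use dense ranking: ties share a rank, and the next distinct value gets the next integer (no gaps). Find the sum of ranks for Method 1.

Sorted (descending): 1445, 1287, 1188, 711, 630, 629, 629, 580, 538, 508, 508, 460
The 2 values of 629 share dense rank 6.
The 2 values of 508 share dense rank 9.
Remaining distinct values take the next consecutive integers.
Method 1 values → pooled ranks: 629→6, 1188→3, 460→10, 1287→2, 538→8, 1445→1, 580→7
Rank sum = 6 + 3 + 10 + 2 + 8 + 1 + 7 = 37

37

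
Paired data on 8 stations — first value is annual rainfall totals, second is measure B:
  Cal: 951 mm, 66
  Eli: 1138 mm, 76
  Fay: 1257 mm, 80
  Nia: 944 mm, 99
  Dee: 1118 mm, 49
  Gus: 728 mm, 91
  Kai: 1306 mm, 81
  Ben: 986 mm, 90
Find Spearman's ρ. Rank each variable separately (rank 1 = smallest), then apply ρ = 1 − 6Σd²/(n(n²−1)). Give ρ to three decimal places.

Ranks of variable 1: 3, 6, 7, 2, 5, 1, 8, 4
Ranks of variable 2: 2, 3, 4, 8, 1, 7, 5, 6
d = r₁ − r₂: 1, 3, 3, -6, 4, -6, 3, -2
d²: 1, 9, 9, 36, 16, 36, 9, 4; Σd² = 120
ρ = 1 − 6·120/(8·63) = 1 − 720/504 = -0.429

-0.429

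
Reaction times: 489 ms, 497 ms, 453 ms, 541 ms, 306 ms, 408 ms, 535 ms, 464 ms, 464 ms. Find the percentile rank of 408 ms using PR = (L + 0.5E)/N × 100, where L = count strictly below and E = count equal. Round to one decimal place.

N = 9.
Strictly below 408: 1. Equal to 408: 1.
PR = (1 + 0.5·1)/9 × 100 = 16.7

16.7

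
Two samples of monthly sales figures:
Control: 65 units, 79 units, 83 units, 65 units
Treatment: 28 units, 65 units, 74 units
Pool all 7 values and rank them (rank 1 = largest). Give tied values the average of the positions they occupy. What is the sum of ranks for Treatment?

Sorted (descending): 83, 79, 74, 65, 65, 65, 28
The 3 values of 65 occupy positions 4–6 → average rank 5.
Treatment values → pooled ranks: 28→7, 65→5, 74→3
Rank sum = 7 + 5 + 3 = 15

15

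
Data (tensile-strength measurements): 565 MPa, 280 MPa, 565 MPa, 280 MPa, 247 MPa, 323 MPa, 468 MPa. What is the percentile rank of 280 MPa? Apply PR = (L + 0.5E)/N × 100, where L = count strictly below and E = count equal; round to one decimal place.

N = 7.
Strictly below 280: 1. Equal to 280: 2.
PR = (1 + 0.5·2)/7 × 100 = 28.6

28.6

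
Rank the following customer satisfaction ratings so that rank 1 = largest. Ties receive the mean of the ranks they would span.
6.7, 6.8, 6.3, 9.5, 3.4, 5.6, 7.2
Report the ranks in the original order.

Sorted (descending): 9.5, 7.2, 6.8, 6.7, 6.3, 5.6, 3.4
No ties — each value takes its position as its rank.

4, 3, 5, 1, 7, 6, 2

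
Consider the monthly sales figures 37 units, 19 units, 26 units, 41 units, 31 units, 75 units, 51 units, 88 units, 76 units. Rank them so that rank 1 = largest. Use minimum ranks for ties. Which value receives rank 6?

Sorted (descending): 88, 76, 75, 51, 41, 37, 31, 26, 19
No ties — each value takes its position as its rank.
Rank 6 → value 37.

37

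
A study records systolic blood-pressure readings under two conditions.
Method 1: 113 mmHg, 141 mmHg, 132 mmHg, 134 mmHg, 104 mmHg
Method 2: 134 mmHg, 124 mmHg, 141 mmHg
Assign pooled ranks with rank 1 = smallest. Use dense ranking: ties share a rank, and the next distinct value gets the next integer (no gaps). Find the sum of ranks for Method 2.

14

Sorted (ascending): 104, 113, 124, 132, 134, 134, 141, 141
The 2 values of 134 share dense rank 5.
The 2 values of 141 share dense rank 6.
Remaining distinct values take the next consecutive integers.
Method 2 values → pooled ranks: 134→5, 124→3, 141→6
Rank sum = 5 + 3 + 6 = 14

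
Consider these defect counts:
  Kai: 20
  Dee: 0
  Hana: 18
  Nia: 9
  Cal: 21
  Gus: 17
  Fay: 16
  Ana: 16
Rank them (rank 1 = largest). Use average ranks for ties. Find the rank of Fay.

5.5

Sorted (descending): 21, 20, 18, 17, 16, 16, 9, 0
The 2 values of 16 occupy positions 5–6 → average rank (5+6)/2 = 5.5.
Fay has value 16 → rank 5.5.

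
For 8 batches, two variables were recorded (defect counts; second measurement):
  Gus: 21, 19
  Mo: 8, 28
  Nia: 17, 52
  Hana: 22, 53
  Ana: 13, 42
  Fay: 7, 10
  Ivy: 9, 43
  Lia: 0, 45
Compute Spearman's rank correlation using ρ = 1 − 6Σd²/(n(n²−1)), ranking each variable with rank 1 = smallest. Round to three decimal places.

Ranks of variable 1: 7, 3, 6, 8, 5, 2, 4, 1
Ranks of variable 2: 2, 3, 7, 8, 4, 1, 5, 6
d = r₁ − r₂: 5, 0, -1, 0, 1, 1, -1, -5
d²: 25, 0, 1, 0, 1, 1, 1, 25; Σd² = 54
ρ = 1 − 6·54/(8·63) = 1 − 324/504 = 0.357

0.357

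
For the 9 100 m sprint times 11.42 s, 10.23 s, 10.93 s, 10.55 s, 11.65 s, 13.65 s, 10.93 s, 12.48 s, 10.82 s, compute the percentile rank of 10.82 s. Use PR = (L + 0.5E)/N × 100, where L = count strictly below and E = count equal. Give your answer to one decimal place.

27.8

N = 9.
Strictly below 10.82: 2. Equal to 10.82: 1.
PR = (2 + 0.5·1)/9 × 100 = 27.8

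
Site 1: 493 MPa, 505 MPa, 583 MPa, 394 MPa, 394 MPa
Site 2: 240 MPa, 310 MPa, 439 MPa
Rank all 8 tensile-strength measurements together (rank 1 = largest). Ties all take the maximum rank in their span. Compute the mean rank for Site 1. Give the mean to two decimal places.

3.60

Sorted (descending): 583, 505, 493, 439, 394, 394, 310, 240
The 2 values of 394 occupy positions 5–6 → each gets rank 6.
Site 1 values → pooled ranks: 493→3, 505→2, 583→1, 394→6, 394→6
Mean rank = (3 + 2 + 1 + 6 + 6) / 5 = 3.60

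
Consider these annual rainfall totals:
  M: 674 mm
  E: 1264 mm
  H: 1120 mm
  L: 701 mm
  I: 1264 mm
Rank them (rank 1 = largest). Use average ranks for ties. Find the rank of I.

1.5

Sorted (descending): 1264, 1264, 1120, 701, 674
The 2 values of 1264 occupy positions 1–2 → average rank (1+2)/2 = 1.5.
I has value 1264 mm → rank 1.5.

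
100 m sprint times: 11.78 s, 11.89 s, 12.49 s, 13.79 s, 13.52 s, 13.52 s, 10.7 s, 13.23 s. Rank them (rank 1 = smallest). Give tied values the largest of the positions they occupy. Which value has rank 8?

Sorted (ascending): 10.7, 11.78, 11.89, 12.49, 13.23, 13.52, 13.52, 13.79
The 2 values of 13.52 occupy positions 6–7 → each gets rank 7.
Rank 8 → value 13.79.

13.79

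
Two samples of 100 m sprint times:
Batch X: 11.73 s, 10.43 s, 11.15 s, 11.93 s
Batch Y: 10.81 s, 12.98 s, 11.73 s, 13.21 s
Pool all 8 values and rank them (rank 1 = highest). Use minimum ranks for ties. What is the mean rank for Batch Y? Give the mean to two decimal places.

Sorted (descending): 13.21, 12.98, 11.93, 11.73, 11.73, 11.15, 10.81, 10.43
The 2 values of 11.73 occupy positions 4–5 → each gets rank 4.
Batch Y values → pooled ranks: 10.81→7, 12.98→2, 11.73→4, 13.21→1
Mean rank = (7 + 2 + 4 + 1) / 4 = 3.50

3.50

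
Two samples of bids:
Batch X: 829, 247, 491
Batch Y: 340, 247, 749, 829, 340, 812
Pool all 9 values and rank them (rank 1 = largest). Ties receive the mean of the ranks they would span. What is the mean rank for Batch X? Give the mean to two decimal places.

Sorted (descending): 829, 829, 812, 749, 491, 340, 340, 247, 247
The 2 values of 829 occupy positions 1–2 → average rank (1+2)/2 = 1.5.
The 2 values of 340 occupy positions 6–7 → average rank (6+7)/2 = 6.5.
The 2 values of 247 occupy positions 8–9 → average rank (8+9)/2 = 8.5.
Batch X values → pooled ranks: 829→1.5, 247→8.5, 491→5
Mean rank = (1.5 + 8.5 + 5) / 3 = 5.00

5.00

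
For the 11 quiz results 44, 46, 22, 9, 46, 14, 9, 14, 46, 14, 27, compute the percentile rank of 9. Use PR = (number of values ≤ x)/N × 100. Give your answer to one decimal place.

N = 11.
Strictly below 9: 0. Equal to 9: 2.
PR = 2/11 × 100 = 18.2

18.2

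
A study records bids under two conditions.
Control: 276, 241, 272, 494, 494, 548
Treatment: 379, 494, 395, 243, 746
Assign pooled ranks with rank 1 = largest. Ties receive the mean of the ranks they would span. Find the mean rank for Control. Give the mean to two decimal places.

6.33

Sorted (descending): 746, 548, 494, 494, 494, 395, 379, 276, 272, 243, 241
The 3 values of 494 occupy positions 3–5 → average rank 4.
Control values → pooled ranks: 276→8, 241→11, 272→9, 494→4, 494→4, 548→2
Mean rank = (8 + 11 + 9 + 4 + 4 + 2) / 6 = 6.33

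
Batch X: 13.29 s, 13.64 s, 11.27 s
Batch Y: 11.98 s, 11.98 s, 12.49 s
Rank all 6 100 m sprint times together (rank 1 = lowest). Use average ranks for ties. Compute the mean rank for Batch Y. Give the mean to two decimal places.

3.00

Sorted (ascending): 11.27, 11.98, 11.98, 12.49, 13.29, 13.64
The 2 values of 11.98 occupy positions 2–3 → average rank (2+3)/2 = 2.5.
Batch Y values → pooled ranks: 11.98→2.5, 11.98→2.5, 12.49→4
Mean rank = (2.5 + 2.5 + 4) / 3 = 3.00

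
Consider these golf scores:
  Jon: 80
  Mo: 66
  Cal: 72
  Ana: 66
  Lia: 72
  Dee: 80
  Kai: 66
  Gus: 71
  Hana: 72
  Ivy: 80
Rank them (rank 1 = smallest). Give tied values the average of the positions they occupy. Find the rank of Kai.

Sorted (ascending): 66, 66, 66, 71, 72, 72, 72, 80, 80, 80
The 3 values of 66 occupy positions 1–3 → average rank 2.
The 3 values of 72 occupy positions 5–7 → average rank 6.
The 3 values of 80 occupy positions 8–10 → average rank 9.
Kai has value 66 → rank 2.

2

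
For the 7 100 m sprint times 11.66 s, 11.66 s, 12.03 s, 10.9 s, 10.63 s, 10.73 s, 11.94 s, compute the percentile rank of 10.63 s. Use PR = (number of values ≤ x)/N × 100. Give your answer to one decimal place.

N = 7.
Strictly below 10.63: 0. Equal to 10.63: 1.
PR = 1/7 × 100 = 14.3

14.3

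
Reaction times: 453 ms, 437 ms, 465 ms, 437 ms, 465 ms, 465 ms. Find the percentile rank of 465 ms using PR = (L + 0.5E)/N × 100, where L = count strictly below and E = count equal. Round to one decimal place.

N = 6.
Strictly below 465: 3. Equal to 465: 3.
PR = (3 + 0.5·3)/6 × 100 = 75.0

75.0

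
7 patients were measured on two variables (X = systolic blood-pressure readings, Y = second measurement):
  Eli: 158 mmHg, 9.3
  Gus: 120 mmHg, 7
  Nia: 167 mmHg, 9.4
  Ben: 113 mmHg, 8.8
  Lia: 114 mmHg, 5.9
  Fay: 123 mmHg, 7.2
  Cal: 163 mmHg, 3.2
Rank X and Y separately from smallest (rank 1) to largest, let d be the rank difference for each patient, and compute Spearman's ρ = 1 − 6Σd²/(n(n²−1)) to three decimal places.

Ranks of variable 1: 5, 3, 7, 1, 2, 4, 6
Ranks of variable 2: 6, 3, 7, 5, 2, 4, 1
d = r₁ − r₂: -1, 0, 0, -4, 0, 0, 5
d²: 1, 0, 0, 16, 0, 0, 25; Σd² = 42
ρ = 1 − 6·42/(7·48) = 1 − 252/336 = 0.250

0.250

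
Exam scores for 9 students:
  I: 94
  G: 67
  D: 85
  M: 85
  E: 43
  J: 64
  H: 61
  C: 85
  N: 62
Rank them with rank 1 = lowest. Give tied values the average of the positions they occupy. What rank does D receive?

7

Sorted (ascending): 43, 61, 62, 64, 67, 85, 85, 85, 94
The 3 values of 85 occupy positions 6–8 → average rank 7.
D has value 85 → rank 7.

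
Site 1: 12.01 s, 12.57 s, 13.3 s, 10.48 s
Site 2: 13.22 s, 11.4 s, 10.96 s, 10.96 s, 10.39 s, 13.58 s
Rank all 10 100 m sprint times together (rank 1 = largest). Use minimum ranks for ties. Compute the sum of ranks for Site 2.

34

Sorted (descending): 13.58, 13.3, 13.22, 12.57, 12.01, 11.4, 10.96, 10.96, 10.48, 10.39
The 2 values of 10.96 occupy positions 7–8 → each gets rank 7.
Site 2 values → pooled ranks: 13.22→3, 11.4→6, 10.96→7, 10.96→7, 10.39→10, 13.58→1
Rank sum = 3 + 6 + 7 + 7 + 10 + 1 = 34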